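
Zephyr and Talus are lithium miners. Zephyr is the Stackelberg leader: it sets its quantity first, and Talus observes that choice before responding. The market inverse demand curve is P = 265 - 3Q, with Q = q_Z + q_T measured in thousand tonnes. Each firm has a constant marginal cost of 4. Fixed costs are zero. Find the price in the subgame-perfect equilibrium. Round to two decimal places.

69.25

The follower Talus best-responds to any q_Z: π_T = (265 - 3Q)q_T - 4q_T.
Setting the follower's marginal profit to zero, 261 - 3q_Z - 6q_T = 0, i.e. q_T = (261 - 3q_Z)/6.
Zephyr substitutes q_T(q_Z) into its own profit: π_Z = q_Z(265 - 3q_Z - (261 - 3q_Z)/2) - 4q_Z = (269/2 - (3/2)q_Z)q_Z - 4q_Z.
Maximising: ∂π_Z/∂q_Z = 261/2 - 3q_Z = 0, giving q_Z = 87/2.
Then q_T = (261 - 3·(87/2))/6 = 87/4.
Total output Q = 261/4, so price P = 265 - 3·(261/4) = 277/4.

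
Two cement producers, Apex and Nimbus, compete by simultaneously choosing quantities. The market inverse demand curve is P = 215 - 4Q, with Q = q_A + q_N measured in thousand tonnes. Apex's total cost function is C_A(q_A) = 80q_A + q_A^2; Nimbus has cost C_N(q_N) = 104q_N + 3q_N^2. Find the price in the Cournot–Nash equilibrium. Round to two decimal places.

Apex's profit: π_A = (215 - 4Q)q_A - (80q_A + q_A²). Setting ∂π_A/∂q_A = 0: 135 - 10q_A - 4(q_N) = 0.
Nimbus's profit: π_N = (215 - 4Q)q_N - (104q_N + 3q_N²). Setting ∂π_N/∂q_N = 0: 111 - 14q_N - 4(q_A) = 0.
So q_A = (135 - 4q_N)/10 and q_N = (111 - 4q_A)/14.
Solving the pair: q_A = 723/62, q_N = 285/62.
Total output Q = 504/31, so price P = 215 - 4·(504/31) = 149.9677.

149.97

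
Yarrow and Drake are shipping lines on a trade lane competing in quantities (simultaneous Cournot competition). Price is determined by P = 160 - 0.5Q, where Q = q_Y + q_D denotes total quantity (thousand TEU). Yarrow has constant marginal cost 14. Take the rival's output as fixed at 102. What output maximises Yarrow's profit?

95

With the rival's output fixed at 102, Yarrow's profit is π_Y = (160 - (1/2)·102 - (1/2)q_Y)q_Y - (14q_Y) = (109 - (1/2)q_Y)q_Y - (14q_Y).
∂π_Y/∂q_Y = 95 - q_Y = 0, so q_Y = 95.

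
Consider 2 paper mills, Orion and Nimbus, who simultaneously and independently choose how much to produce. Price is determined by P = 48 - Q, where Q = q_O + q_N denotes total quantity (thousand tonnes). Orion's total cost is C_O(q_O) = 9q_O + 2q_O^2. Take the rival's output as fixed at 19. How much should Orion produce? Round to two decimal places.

3.33

With the rival's output fixed at 19, Orion's profit is π_O = (48 - 19 - q_O)q_O - (9q_O + 2q_O²) = (29 - q_O)q_O - (9q_O + 2q_O²).
∂π_O/∂q_O = 20 - 6q_O = 0, so q_O = 10/3.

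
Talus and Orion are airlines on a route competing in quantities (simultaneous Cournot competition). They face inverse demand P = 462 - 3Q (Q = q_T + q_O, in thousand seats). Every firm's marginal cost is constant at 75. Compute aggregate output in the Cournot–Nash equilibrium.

Each firm earns π_i = (462 - 3Q)q_i - 75q_i.
First-order condition (treating rivals' output as given): 387 - 6q_i - 3q_j = 0.
With identical firms every q_j equals q_i, so q_j = q_i and 387 = 9q_i, giving q_i = 43.
Total output Q = 43 + 43 = 86.

86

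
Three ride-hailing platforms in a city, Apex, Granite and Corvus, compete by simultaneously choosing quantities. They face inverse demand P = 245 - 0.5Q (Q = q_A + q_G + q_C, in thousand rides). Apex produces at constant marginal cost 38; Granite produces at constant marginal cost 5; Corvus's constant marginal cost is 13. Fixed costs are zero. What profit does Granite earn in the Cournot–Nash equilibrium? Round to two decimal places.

Apex's profit: π_A = (245 - 0.5Q)q_A - (38q_A). Setting ∂π_A/∂q_A = 0: 207 - q_A - (1/2)(q_G + q_C) = 0.
Granite's profit: π_G = (245 - 0.5Q)q_G - (5q_G). Setting ∂π_G/∂q_G = 0: 240 - q_G - (1/2)(q_A + q_C) = 0.
Corvus's profit: π_C = (245 - 0.5Q)q_C - (13q_C). Setting ∂π_C/∂q_C = 0: 232 - q_C - (1/2)(q_A + q_G) = 0.
Summing all 3 equations gives 679 − 2Q = 0, hence Q = 679/2.
Back-substituting: q_A = (207 − 679/4)/(1/2) = 149/2, q_G = (240 − 679/4)/(1/2) = 281/2, q_C = (232 − 679/4)/(1/2) = 249/2.
Price P = 245 - (1/2)·(679/2) = 301/4.
Granite's profit: (301/4 - 5)·(281/2) = 9870.1250.

9870.13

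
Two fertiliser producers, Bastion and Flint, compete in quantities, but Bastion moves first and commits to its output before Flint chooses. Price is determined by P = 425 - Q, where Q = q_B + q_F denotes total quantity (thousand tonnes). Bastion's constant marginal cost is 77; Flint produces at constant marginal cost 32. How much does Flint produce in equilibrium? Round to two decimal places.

120.75

The follower Flint best-responds to any q_B: π_F = (425 - Q)q_F - 32q_F.
Follower FOC: 393 - q_B - 2q_F = 0, so q_F(q_B) = (393 - q_B)/2.
The leader anticipates this reaction. Substituting into P = 425 - Q gives P = 457/2 - (1/2)q_B, so π_B = (457/2 - (1/2)q_B)q_B - 77q_B.
Maximising: ∂π_B/∂q_B = 303/2 - q_B = 0, giving q_B = 303/2.
Then q_F = (393 - 303/2)/2 = 483/4.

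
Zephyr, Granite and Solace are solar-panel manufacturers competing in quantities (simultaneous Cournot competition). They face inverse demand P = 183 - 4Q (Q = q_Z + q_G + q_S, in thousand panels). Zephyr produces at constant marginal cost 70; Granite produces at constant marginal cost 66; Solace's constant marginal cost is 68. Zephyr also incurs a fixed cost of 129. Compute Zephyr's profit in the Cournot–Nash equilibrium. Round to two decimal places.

49.89

Zephyr's profit: π_Z = (183 - 4Q)q_Z - (70q_Z). Setting ∂π_Z/∂q_Z = 0: 113 - 8q_Z - 4(q_G + q_S) = 0.
Granite's first-order condition: 117 - 8q_G - 4(q_Z + q_S) = 0.
Solace's profit: π_S = (183 - 4Q)q_S - (68q_S). Setting ∂π_S/∂q_S = 0: 115 - 8q_S - 4(q_Z + q_G) = 0.
Adding the 3 first-order conditions: 345 − 16Q = 0, so Q = 345/16.
Back-substituting: q_Z = (113 − 345/4)/4 = 107/16, q_G = (117 − 345/4)/4 = 123/16, q_S = (115 − 345/4)/4 = 115/16.
Price P = 183 - 4·(345/16) = 387/4.
Zephyr's profit: (387/4 - 70)·(107/16) - 129 = 49.8906.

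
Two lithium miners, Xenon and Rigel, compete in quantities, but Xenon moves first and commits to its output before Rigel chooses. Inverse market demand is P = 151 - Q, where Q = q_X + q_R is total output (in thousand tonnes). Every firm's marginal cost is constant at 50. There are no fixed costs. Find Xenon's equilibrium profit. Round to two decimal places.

The follower Rigel best-responds to any q_X: π_R = (151 - Q)q_R - 50q_R.
Follower FOC: 101 - q_X - 2q_R = 0, so q_R(q_X) = (101 - q_X)/2.
The leader anticipates this reaction. Substituting into P = 151 - Q gives P = 201/2 - (1/2)q_X, so π_X = (201/2 - (1/2)q_X)q_X - 50q_X.
Leader FOC: 101/2 - q_X = 0, so q_X = 101/2.
Then q_R = (101 - 101/2)/2 = 101/4.
Price P = 151 - 303/4 = 301/4.
Xenon's profit: (301/4 - 50)·(101/2) = 1275.1250.

1275.13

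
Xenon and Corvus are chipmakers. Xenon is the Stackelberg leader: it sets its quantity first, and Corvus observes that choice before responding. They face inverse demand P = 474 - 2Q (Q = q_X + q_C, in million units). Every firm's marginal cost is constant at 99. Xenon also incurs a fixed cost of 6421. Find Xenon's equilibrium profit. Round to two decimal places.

2368.06

The follower Corvus best-responds to any q_X: π_C = (474 - 2Q)q_C - 99q_C.
Follower FOC: 375 - 2q_X - 4q_C = 0, so q_C(q_X) = (375 - 2q_X)/4.
Xenon substitutes q_C(q_X) into its own profit: π_X = q_X(474 - 2q_X - (375 - 2q_X)/2) - 99q_X = (573/2 - q_X)q_X - 99q_X.
The leader's first-order condition 375/2 - 2q_X = 0 yields q_X = 375/4.
Then q_C = (375 - 2·(375/4))/4 = 375/8.
Price P = 474 - 2·(1125/8) = 771/4.
Xenon's profit: (771/4 - 99)·(375/4) - 6421 = 2368.0625.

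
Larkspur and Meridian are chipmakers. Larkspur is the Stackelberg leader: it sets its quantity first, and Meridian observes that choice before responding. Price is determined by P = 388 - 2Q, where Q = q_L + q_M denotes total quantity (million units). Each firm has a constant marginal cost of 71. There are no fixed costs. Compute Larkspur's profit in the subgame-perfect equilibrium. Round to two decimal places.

Solve by backward induction. Given q_L, the follower Meridian maximises π_M = (388 - 2q_L - 2q_M)q_M - 71q_M.
∂π_M/∂q_M = 317 - 2q_L - 4q_M = 0 gives the reaction function q_M = (317 - 2q_L)/4.
The leader anticipates this reaction. Substituting into P = 388 - 2Q gives P = 459/2 - q_L, so π_L = (459/2 - q_L)q_L - 71q_L.
The leader's first-order condition 317/2 - 2q_L = 0 yields q_L = 317/4.
Then q_M = (317 - 2·(317/4))/4 = 317/8.
Price P = 388 - 2·(951/8) = 601/4.
Larkspur's profit: (601/4 - 71)·(317/4) = 6280.5625.

6280.56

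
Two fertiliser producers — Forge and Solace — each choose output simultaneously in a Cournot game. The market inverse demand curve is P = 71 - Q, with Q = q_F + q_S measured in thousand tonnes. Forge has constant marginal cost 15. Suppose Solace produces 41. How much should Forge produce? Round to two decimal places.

With the rival's output fixed at 41, Forge's profit is π_F = (71 - 41 - q_F)q_F - (15q_F) = (30 - q_F)q_F - (15q_F).
∂π_F/∂q_F = 15 - 2q_F = 0, so q_F = 15/2.

7.50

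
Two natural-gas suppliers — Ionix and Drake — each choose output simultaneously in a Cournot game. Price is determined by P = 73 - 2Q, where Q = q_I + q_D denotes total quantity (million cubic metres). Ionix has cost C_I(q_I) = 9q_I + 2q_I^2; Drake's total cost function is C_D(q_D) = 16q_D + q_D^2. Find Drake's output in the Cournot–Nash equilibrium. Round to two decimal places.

7.45

Ionix's profit: π_I = (73 - 2Q)q_I - (9q_I + 2q_I²). Setting ∂π_I/∂q_I = 0: 64 - 8q_I - 2(q_D) = 0.
Drake's profit: π_D = (73 - 2Q)q_D - (16q_D + q_D²). Setting ∂π_D/∂q_D = 0: 57 - 6q_D - 2(q_I) = 0.
So q_I = (64 - 2q_D)/8 and q_D = (57 - 2q_I)/6.
Substituting one into the other gives q_I = 135/22 and q_D = 82/11.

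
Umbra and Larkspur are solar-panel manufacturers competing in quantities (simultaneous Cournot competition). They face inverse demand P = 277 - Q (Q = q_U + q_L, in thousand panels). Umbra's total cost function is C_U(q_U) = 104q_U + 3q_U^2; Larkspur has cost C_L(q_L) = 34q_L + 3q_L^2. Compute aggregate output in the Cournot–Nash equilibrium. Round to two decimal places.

46.22

Umbra's profit: π_U = (277 - Q)q_U - (104q_U + 3q_U²). Setting ∂π_U/∂q_U = 0: 173 - 8q_U - (q_L) = 0.
Larkspur's profit: π_L = (277 - Q)q_L - (34q_L + 3q_L²). Setting ∂π_L/∂q_L = 0: 243 - 8q_L - (q_U) = 0.
Best responses: q_U = (173 - q_L)/8, q_L = (243 - q_U)/8.
Substituting one into the other gives q_U = 163/9 and q_L = 253/9.
Total output Q = 163/9 + 253/9 = 416/9.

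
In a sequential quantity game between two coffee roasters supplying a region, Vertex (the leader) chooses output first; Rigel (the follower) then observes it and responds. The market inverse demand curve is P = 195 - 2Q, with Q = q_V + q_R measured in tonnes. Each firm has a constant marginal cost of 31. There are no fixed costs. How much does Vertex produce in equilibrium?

41

The follower Rigel best-responds to any q_V: π_R = (195 - 2Q)q_R - 31q_R.
∂π_R/∂q_R = 164 - 2q_V - 4q_R = 0 gives the reaction function q_R = (164 - 2q_V)/4.
Vertex substitutes q_R(q_V) into its own profit: π_V = q_V(195 - 2q_V - (164 - 2q_V)/2) - 31q_V = (113 - q_V)q_V - 31q_V.
The leader's first-order condition 82 - 2q_V = 0 yields q_V = 41.
Then q_R = (164 - 2·41)/4 = 41/2.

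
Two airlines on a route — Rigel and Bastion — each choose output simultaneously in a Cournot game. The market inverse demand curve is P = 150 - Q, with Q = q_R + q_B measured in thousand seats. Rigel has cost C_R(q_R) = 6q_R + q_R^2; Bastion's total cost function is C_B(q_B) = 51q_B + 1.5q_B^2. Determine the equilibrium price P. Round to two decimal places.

104.05

Rigel's profit: π_R = (150 - Q)q_R - (6q_R + q_R²). Setting ∂π_R/∂q_R = 0: 144 - 4q_R - (q_B) = 0.
Bastion's profit: π_B = (150 - Q)q_B - (51q_B + (3/2)q_B²). Setting ∂π_B/∂q_B = 0: 99 - 5q_B - (q_R) = 0.
So q_R = (144 - q_B)/4 and q_B = (99 - q_R)/5.
Solving the pair: q_R = 621/19, q_B = 252/19.
Total output Q = 873/19, so price P = 150 - 873/19 = 1977/19.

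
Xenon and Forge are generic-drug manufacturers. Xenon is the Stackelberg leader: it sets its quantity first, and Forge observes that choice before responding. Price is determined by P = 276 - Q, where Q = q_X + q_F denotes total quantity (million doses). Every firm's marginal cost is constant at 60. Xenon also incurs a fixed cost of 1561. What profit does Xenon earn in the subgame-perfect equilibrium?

Solve by backward induction. Given q_X, the follower Forge maximises π_F = (276 - q_X - q_F)q_F - 60q_F.
∂π_F/∂q_F = 216 - q_X - 2q_F = 0 gives the reaction function q_F = (216 - q_X)/2.
The leader anticipates this reaction. Substituting into P = 276 - Q gives P = 168 - (1/2)q_X, so π_X = (168 - (1/2)q_X)q_X - 60q_X.
Leader FOC: 108 - q_X = 0, so q_X = 108.
Then q_F = (216 - 108)/2 = 54.
Price P = 276 - 162 = 114.
Xenon's profit: (114 - 60)·108 - 1561 = 4271.

4271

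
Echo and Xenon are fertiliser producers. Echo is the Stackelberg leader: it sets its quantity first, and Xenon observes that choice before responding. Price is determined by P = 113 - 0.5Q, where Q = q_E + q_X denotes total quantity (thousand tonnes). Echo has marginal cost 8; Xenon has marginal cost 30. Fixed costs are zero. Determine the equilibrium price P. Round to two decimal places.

Solve by backward induction. Given q_E, the follower Xenon maximises π_X = (113 - (1/2)q_E - (1/2)q_X)q_X - 30q_X.
Setting the follower's marginal profit to zero, 83 - (1/2)q_E - q_X = 0, i.e. q_X = (83 - (1/2)q_E).
Echo substitutes q_X(q_E) into its own profit: π_E = q_E(113 - (1/2)q_E - (83 - (1/2)q_E)/2) - 8q_E = (143/2 - (1/4)q_E)q_E - 8q_E.
Maximising: ∂π_E/∂q_E = 127/2 - (1/2)q_E = 0, giving q_E = 127.
Then q_X = (83 - (1/2)·127) = 39/2.
Total output Q = 293/2, so price P = 113 - (1/2)·(293/2) = 159/4.

39.75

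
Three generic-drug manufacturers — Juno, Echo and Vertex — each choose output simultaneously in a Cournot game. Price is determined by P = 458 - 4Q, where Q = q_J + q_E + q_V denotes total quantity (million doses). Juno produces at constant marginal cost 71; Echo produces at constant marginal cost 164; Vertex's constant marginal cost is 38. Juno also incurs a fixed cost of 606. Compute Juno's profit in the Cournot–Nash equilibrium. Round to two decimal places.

2516.02

Juno's profit: π_J = (458 - 4Q)q_J - (71q_J). Setting ∂π_J/∂q_J = 0: 387 - 8q_J - 4(q_E + q_V) = 0.
Echo's first-order condition: 294 - 8q_E - 4(q_J + q_V) = 0.
Vertex's first-order condition: 420 - 8q_V - 4(q_J + q_E) = 0.
Adding the 3 first-order conditions: 1101 − 16Q = 0, so Q = 1101/16.
Back-substituting: q_J = (387 − 1101/4)/4 = 447/16, q_E = (294 − 1101/4)/4 = 75/16, q_V = (420 − 1101/4)/4 = 579/16.
Price P = 458 - 4·(1101/16) = 731/4.
Juno's profit: (731/4 - 71)·(447/16) - 606 = 2516.0156.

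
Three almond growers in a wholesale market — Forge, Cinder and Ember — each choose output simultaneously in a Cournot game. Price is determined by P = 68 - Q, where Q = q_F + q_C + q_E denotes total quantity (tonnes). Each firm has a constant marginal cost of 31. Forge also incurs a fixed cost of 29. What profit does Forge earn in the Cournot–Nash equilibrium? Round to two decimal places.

56.56

Each firm earns π_i = (68 - Q)q_i - 31q_i.
Setting ∂π_i/∂q_i = 0 with rivals' quantities fixed: 37 - 2q_i - Σ_{j≠i} q_j = 0.
With identical firms every q_j equals q_i, so Σ_{j≠i} q_j = 2q_i and 37 = 4q_i, giving q_i = 37/4.
Price P = 68 - 111/4 = 161/4.
Forge's profit: (161/4 - 31)·(37/4) - 29 = 905/16.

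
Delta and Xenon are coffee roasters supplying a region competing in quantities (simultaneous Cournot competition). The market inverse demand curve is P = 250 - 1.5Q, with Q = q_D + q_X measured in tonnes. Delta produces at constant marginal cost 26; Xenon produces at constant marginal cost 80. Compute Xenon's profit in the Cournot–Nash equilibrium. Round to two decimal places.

996.74

Delta's profit: π_D = (250 - 1.5Q)q_D - (26q_D). Setting ∂π_D/∂q_D = 0: 224 - 3q_D - (3/2)(q_X) = 0.
Xenon's first-order condition: 170 - 3q_X - (3/2)(q_D) = 0.
Best responses: q_D = (224 - (3/2)q_X)/3, q_X = (170 - (3/2)q_D)/3.
Solving the pair: q_D = 556/9, q_X = 232/9.
Price P = 250 - (3/2)·(788/9) = 356/3.
Xenon's profit: (356/3 - 80)·(232/9) = 996.7407.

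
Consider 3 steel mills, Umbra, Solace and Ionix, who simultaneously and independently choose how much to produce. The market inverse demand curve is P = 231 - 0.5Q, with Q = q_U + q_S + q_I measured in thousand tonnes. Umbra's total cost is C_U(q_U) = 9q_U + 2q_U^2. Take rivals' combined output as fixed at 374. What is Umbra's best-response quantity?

With rivals' combined output fixed at 374, Umbra's profit is π_U = (231 - (1/2)·374 - (1/2)q_U)q_U - (9q_U + 2q_U²) = (44 - (1/2)q_U)q_U - (9q_U + 2q_U²).
∂π_U/∂q_U = 35 - 5q_U = 0, so q_U = 7.

7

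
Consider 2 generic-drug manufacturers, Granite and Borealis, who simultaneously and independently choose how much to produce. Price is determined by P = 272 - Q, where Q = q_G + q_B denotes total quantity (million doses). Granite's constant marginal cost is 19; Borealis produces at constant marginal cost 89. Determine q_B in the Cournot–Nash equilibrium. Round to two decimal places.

37.67

Granite's profit: π_G = (272 - Q)q_G - (19q_G). Setting ∂π_G/∂q_G = 0: 253 - 2q_G - (q_B) = 0.
Borealis's first-order condition: 183 - 2q_B - (q_G) = 0.
So q_G = (253 - q_B)/2 and q_B = (183 - q_G)/2.
Solving the pair: q_G = 323/3, q_B = 113/3.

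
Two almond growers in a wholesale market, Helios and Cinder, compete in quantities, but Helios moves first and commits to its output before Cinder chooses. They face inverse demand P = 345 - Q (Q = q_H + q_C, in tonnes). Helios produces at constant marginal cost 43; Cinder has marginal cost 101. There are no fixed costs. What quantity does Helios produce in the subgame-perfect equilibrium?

Solve by backward induction. Given q_H, the follower Cinder maximises π_C = (345 - q_H - q_C)q_C - 101q_C.
Follower FOC: 244 - q_H - 2q_C = 0, so q_C(q_H) = (244 - q_H)/2.
The leader anticipates this reaction. Substituting into P = 345 - Q gives P = 223 - (1/2)q_H, so π_H = (223 - (1/2)q_H)q_H - 43q_H.
The leader's first-order condition 180 - q_H = 0 yields q_H = 180.
Then q_C = (244 - 180)/2 = 32.

180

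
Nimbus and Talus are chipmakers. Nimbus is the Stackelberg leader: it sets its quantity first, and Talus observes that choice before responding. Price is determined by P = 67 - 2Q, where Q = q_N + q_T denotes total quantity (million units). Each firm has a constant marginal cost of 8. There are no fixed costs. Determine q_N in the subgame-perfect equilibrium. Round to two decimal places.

14.75

Solve by backward induction. Given q_N, the follower Talus maximises π_T = (67 - 2q_N - 2q_T)q_T - 8q_T.
Setting the follower's marginal profit to zero, 59 - 2q_N - 4q_T = 0, i.e. q_T = (59 - 2q_N)/4.
Nimbus substitutes q_T(q_N) into its own profit: π_N = q_N(67 - 2q_N - (59 - 2q_N)/2) - 8q_N = (75/2 - q_N)q_N - 8q_N.
The leader's first-order condition 59/2 - 2q_N = 0 yields q_N = 59/4.
Then q_T = (59 - 2·(59/4))/4 = 59/8.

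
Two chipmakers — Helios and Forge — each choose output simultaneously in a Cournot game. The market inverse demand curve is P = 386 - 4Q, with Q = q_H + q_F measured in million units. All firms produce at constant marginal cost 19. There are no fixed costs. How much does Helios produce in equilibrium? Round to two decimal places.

30.58

A representative firm's profit is π_i = q_i(386 - 4Q) - 19q_i.
Setting ∂π_i/∂q_i = 0 with rivals' quantities fixed: 367 - 8q_i - 4q_j = 0.
By symmetry each firm produces the same amount; substituting q_j = q_i yields q_i = 367/12.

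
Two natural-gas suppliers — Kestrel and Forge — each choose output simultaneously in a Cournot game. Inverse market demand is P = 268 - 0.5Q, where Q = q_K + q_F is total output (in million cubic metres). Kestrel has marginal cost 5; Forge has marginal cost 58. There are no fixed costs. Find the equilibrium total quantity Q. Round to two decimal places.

Kestrel's profit: π_K = (268 - 0.5Q)q_K - (5q_K). Setting ∂π_K/∂q_K = 0: 263 - q_K - (1/2)(q_F) = 0.
Forge's first-order condition: 210 - q_F - (1/2)(q_K) = 0.
Best responses: q_K = (263 - (1/2)q_F), q_F = (210 - (1/2)q_K).
Substituting one into the other gives q_K = 632/3 and q_F = 314/3.
Total output Q = 632/3 + 314/3 = 946/3.

315.33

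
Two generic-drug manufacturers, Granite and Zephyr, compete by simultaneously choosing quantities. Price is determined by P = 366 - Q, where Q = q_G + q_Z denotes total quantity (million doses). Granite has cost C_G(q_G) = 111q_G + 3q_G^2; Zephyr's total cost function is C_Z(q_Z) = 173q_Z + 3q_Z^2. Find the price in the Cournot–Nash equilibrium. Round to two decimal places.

Granite's profit: π_G = (366 - Q)q_G - (111q_G + 3q_G²). Setting ∂π_G/∂q_G = 0: 255 - 8q_G - (q_Z) = 0.
Zephyr's first-order condition: 193 - 8q_Z - (q_G) = 0.
Best responses: q_G = (255 - q_Z)/8, q_Z = (193 - q_G)/8.
Substituting one into the other gives q_G = 1847/63 and q_Z = 1289/63.
Total output Q = 448/9, so price P = 366 - 448/9 = 316.2222.

316.22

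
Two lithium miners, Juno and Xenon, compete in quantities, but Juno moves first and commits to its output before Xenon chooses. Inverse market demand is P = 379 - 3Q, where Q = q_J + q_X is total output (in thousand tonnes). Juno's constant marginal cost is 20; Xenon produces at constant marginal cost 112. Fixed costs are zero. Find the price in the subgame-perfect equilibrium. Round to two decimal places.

132.75

The follower Xenon best-responds to any q_J: π_X = (379 - 3Q)q_X - 112q_X.
Setting the follower's marginal profit to zero, 267 - 3q_J - 6q_X = 0, i.e. q_X = (267 - 3q_J)/6.
The leader anticipates this reaction. Substituting into P = 379 - 3Q gives P = 491/2 - (3/2)q_J, so π_J = (491/2 - (3/2)q_J)q_J - 20q_J.
The leader's first-order condition 451/2 - 3q_J = 0 yields q_J = 451/6.
Then q_X = (267 - 3·(451/6))/6 = 83/12.
Total output Q = 985/12, so price P = 379 - 3·(985/12) = 531/4.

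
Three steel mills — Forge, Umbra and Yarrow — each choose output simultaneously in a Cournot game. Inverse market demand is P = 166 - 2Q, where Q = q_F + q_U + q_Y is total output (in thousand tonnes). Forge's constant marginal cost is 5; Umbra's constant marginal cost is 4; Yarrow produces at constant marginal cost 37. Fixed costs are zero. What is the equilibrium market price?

Forge's profit: π_F = (166 - 2Q)q_F - (5q_F). Setting ∂π_F/∂q_F = 0: 161 - 4q_F - 2(q_U + q_Y) = 0.
Umbra's profit: π_U = (166 - 2Q)q_U - (4q_U). Setting ∂π_U/∂q_U = 0: 162 - 4q_U - 2(q_F + q_Y) = 0.
Yarrow's first-order condition: 129 - 4q_Y - 2(q_F + q_U) = 0.
Adding the 3 first-order conditions: 452 − 8Q = 0, so Q = 113/2.
Back-substituting: q_F = (161 − 113)/2 = 24, q_U = (162 − 113)/2 = 49/2, q_Y = (129 − 113)/2 = 8.
Total output Q = 113/2, so price P = 166 - 2·(113/2) = 53.

53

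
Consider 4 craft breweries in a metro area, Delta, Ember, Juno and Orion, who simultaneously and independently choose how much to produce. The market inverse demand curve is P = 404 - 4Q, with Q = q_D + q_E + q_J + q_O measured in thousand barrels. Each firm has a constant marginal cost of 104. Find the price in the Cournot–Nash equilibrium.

164

Each firm earns π_i = (404 - 4Q)q_i - 104q_i.
Setting ∂π_i/∂q_i = 0 with rivals' quantities fixed: 300 - 8q_i - 4·Σ_{j≠i} q_j = 0.
With identical firms every q_j equals q_i, so Σ_{j≠i} q_j = 3q_i and 300 = 20q_i, giving q_i = 15.
Total output Q = 60, so price P = 404 - 4·60 = 164.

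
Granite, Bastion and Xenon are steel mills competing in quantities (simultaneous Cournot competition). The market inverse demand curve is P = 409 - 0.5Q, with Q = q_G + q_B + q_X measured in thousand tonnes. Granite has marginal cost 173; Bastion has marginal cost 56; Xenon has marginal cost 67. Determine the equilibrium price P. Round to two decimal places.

176.25

Granite's profit: π_G = (409 - 0.5Q)q_G - (173q_G). Setting ∂π_G/∂q_G = 0: 236 - q_G - (1/2)(q_B + q_X) = 0.
Bastion's first-order condition: 353 - q_B - (1/2)(q_G + q_X) = 0.
Xenon's first-order condition: 342 - q_X - (1/2)(q_G + q_B) = 0.
Summing all 3 equations gives 931 − 2Q = 0, hence Q = 931/2.
Back-substituting: q_G = (236 − 931/4)/(1/2) = 13/2, q_B = (353 − 931/4)/(1/2) = 481/2, q_X = (342 − 931/4)/(1/2) = 437/2.
Total output Q = 931/2, so price P = 409 - (1/2)·(931/2) = 705/4.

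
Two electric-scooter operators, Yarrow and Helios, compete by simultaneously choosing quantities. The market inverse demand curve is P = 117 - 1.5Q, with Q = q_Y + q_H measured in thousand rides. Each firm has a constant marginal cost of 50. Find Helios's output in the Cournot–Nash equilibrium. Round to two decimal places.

14.89

A representative firm's profit is π_i = q_i(117 - 1.5Q) - 50q_i.
Setting ∂π_i/∂q_i = 0 with rivals' quantities fixed: 67 - 3q_i - (3/2)q_j = 0.
By symmetry each firm produces the same amount; substituting q_j = q_i yields q_i = 67/(9/2) = 134/9.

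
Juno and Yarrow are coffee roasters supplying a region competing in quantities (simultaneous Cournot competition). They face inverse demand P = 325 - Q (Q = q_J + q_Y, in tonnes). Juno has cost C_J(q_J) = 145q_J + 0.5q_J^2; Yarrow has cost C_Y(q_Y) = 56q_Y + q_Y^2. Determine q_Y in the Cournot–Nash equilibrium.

Juno's profit: π_J = (325 - Q)q_J - (145q_J + (1/2)q_J²). Setting ∂π_J/∂q_J = 0: 180 - 3q_J - (q_Y) = 0.
Yarrow's profit: π_Y = (325 - Q)q_Y - (56q_Y + q_Y²). Setting ∂π_Y/∂q_Y = 0: 269 - 4q_Y - (q_J) = 0.
Rearranging gives the reaction functions q_J = (180 - q_Y)/3 and q_Y = (269 - q_J)/4.
Substituting one into the other gives q_J = 41 and q_Y = 57.

57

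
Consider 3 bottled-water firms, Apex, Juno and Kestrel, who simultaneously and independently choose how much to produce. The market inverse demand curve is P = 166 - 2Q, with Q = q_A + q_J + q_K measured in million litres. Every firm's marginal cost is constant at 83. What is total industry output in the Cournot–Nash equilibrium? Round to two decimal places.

31.13

A representative firm's profit is π_i = q_i(166 - 2Q) - 83q_i.
First-order condition (treating rivals' output as given): 83 - 4q_i - 2·Σ_{j≠i} q_j = 0.
With identical firms every q_j equals q_i, so Σ_{j≠i} q_j = 2q_i and 83 = 8q_i, giving q_i = 83/8.
Total output Q = 83/8 + 83/8 + 83/8 = 249/8.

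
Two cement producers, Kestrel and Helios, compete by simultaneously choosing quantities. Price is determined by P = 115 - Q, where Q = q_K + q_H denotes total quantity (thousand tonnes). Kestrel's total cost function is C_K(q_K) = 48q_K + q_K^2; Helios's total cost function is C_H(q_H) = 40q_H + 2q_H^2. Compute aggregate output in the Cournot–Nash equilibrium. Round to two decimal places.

Kestrel's profit: π_K = (115 - Q)q_K - (48q_K + q_K²). Setting ∂π_K/∂q_K = 0: 67 - 4q_K - (q_H) = 0.
Helios's first-order condition: 75 - 6q_H - (q_K) = 0.
So q_K = (67 - q_H)/4 and q_H = (75 - q_K)/6.
Solving the pair: q_K = 327/23, q_H = 233/23.
Total output Q = 327/23 + 233/23 = 560/23.

24.35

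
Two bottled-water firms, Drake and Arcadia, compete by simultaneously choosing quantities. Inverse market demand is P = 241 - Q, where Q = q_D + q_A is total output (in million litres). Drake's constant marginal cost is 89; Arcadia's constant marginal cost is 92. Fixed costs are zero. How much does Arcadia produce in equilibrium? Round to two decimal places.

Drake's profit: π_D = (241 - Q)q_D - (89q_D). Setting ∂π_D/∂q_D = 0: 152 - 2q_D - (q_A) = 0.
Arcadia's first-order condition: 149 - 2q_A - (q_D) = 0.
So q_D = (152 - q_A)/2 and q_A = (149 - q_D)/2.
Solving the pair: q_D = 155/3, q_A = 146/3.

48.67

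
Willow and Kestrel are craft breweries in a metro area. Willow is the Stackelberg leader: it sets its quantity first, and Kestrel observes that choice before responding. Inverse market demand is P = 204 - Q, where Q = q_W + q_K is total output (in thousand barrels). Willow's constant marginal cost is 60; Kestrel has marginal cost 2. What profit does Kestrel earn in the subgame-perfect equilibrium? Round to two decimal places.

The follower Kestrel best-responds to any q_W: π_K = (204 - Q)q_K - 2q_K.
Setting the follower's marginal profit to zero, 202 - q_W - 2q_K = 0, i.e. q_K = (202 - q_W)/2.
The leader anticipates this reaction. Substituting into P = 204 - Q gives P = 103 - (1/2)q_W, so π_W = (103 - (1/2)q_W)q_W - 60q_W.
Maximising: ∂π_W/∂q_W = 43 - q_W = 0, giving q_W = 43.
Then q_K = (202 - 43)/2 = 159/2.
Price P = 204 - 245/2 = 163/2.
Kestrel's profit: (163/2 - 2)·(159/2) = 6320.2500.

6320.25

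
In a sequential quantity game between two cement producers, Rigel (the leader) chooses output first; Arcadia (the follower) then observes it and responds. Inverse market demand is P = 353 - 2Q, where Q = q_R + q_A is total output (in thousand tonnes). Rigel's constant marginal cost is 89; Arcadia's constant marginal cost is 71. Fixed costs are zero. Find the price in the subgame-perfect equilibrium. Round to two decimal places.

Solve by backward induction. Given q_R, the follower Arcadia maximises π_A = (353 - 2q_R - 2q_A)q_A - 71q_A.
∂π_A/∂q_A = 282 - 2q_R - 4q_A = 0 gives the reaction function q_A = (282 - 2q_R)/4.
Rigel substitutes q_A(q_R) into its own profit: π_R = q_R(353 - 2q_R - (282 - 2q_R)/2) - 89q_R = (212 - q_R)q_R - 89q_R.
Maximising: ∂π_R/∂q_R = 123 - 2q_R = 0, giving q_R = 123/2.
Then q_A = (282 - 2·(123/2))/4 = 159/4.
Total output Q = 405/4, so price P = 353 - 2·(405/4) = 301/2.

150.50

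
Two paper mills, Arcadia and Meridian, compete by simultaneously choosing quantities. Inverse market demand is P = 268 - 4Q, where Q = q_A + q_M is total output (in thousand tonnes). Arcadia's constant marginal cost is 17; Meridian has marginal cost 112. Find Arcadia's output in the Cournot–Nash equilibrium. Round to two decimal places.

Arcadia's profit: π_A = (268 - 4Q)q_A - (17q_A). Setting ∂π_A/∂q_A = 0: 251 - 8q_A - 4(q_M) = 0.
Meridian's first-order condition: 156 - 8q_M - 4(q_A) = 0.
Rearranging gives the reaction functions q_A = (251 - 4q_M)/8 and q_M = (156 - 4q_A)/8.
Solving the pair: q_A = 173/6, q_M = 61/12.

28.83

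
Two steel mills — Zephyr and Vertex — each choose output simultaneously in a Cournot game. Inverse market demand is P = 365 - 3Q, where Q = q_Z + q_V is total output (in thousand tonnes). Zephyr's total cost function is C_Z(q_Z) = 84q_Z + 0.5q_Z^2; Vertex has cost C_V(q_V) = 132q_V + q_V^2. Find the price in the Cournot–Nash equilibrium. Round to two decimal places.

215.83

Zephyr's profit: π_Z = (365 - 3Q)q_Z - (84q_Z + (1/2)q_Z²). Setting ∂π_Z/∂q_Z = 0: 281 - 7q_Z - 3(q_V) = 0.
Vertex's first-order condition: 233 - 8q_V - 3(q_Z) = 0.
So q_Z = (281 - 3q_V)/7 and q_V = (233 - 3q_Z)/8.
Solving the pair: q_Z = 1549/47, q_V = 788/47.
Total output Q = 49.7234, so price P = 365 - 3·49.7234 = 215.8298.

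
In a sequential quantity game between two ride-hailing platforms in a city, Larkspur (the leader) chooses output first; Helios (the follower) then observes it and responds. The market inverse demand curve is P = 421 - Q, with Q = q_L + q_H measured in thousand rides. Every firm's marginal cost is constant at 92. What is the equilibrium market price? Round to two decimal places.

174.25

Solve by backward induction. Given q_L, the follower Helios maximises π_H = (421 - q_L - q_H)q_H - 92q_H.
∂π_H/∂q_H = 329 - q_L - 2q_H = 0 gives the reaction function q_H = (329 - q_L)/2.
Larkspur substitutes q_H(q_L) into its own profit: π_L = q_L(421 - q_L - (329 - q_L)/2) - 92q_L = (513/2 - (1/2)q_L)q_L - 92q_L.
Maximising: ∂π_L/∂q_L = 329/2 - q_L = 0, giving q_L = 329/2.
Then q_H = (329 - 329/2)/2 = 329/4.
Total output Q = 987/4, so price P = 421 - 987/4 = 697/4.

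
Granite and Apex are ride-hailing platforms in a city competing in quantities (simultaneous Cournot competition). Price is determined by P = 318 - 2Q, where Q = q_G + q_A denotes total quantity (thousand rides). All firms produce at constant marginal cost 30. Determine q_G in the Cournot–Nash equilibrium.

48

Each firm earns π_i = (318 - 2Q)q_i - 30q_i.
Setting ∂π_i/∂q_i = 0 with rivals' quantities fixed: 288 - 4q_i - 2q_j = 0.
By symmetry each firm produces the same amount; substituting q_j = q_i yields q_i = 288/6 = 48.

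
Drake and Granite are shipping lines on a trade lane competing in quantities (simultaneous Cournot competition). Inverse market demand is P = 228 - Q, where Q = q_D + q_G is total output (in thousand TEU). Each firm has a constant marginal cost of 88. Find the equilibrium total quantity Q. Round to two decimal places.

Each firm earns π_i = (228 - Q)q_i - 88q_i.
First-order condition (treating rivals' output as given): 140 - 2q_i - q_j = 0.
By symmetry each firm produces the same amount; substituting q_j = q_i yields q_i = 140/3.
Total output Q = 140/3 + 140/3 = 280/3.

93.33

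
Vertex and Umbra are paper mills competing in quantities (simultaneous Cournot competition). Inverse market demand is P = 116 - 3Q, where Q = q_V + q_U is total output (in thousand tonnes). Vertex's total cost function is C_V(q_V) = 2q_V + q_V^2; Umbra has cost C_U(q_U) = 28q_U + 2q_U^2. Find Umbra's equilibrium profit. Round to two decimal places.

Vertex's profit: π_V = (116 - 3Q)q_V - (2q_V + q_V²). Setting ∂π_V/∂q_V = 0: 114 - 8q_V - 3(q_U) = 0.
Umbra's first-order condition: 88 - 10q_U - 3(q_V) = 0.
Rearranging gives the reaction functions q_V = (114 - 3q_U)/8 and q_U = (88 - 3q_V)/10.
Substituting one into the other gives q_V = 876/71 and q_U = 362/71.
Price P = 116 - 3·(1238/71) = 63.6901.
Umbra's profit: 63.6901·(362/71) - 28·(362/71) - 2(362/71)² = 129.9782.

129.98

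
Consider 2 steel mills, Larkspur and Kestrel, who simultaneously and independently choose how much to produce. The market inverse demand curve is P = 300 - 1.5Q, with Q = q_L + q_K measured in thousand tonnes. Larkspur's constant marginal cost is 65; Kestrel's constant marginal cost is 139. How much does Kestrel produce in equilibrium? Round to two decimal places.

Larkspur's profit: π_L = (300 - 1.5Q)q_L - (65q_L). Setting ∂π_L/∂q_L = 0: 235 - 3q_L - (3/2)(q_K) = 0.
Kestrel's first-order condition: 161 - 3q_K - (3/2)(q_L) = 0.
Rearranging gives the reaction functions q_L = (235 - (3/2)q_K)/3 and q_K = (161 - (3/2)q_L)/3.
Solving the pair: q_L = 206/3, q_K = 58/3.

19.33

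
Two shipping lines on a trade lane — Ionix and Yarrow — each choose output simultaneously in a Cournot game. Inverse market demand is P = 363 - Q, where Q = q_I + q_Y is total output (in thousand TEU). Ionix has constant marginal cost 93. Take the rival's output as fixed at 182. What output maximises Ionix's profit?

44

With the rival's output fixed at 182, Ionix's profit is π_I = (363 - 182 - q_I)q_I - (93q_I) = (181 - q_I)q_I - (93q_I).
∂π_I/∂q_I = 88 - 2q_I = 0, so q_I = 44.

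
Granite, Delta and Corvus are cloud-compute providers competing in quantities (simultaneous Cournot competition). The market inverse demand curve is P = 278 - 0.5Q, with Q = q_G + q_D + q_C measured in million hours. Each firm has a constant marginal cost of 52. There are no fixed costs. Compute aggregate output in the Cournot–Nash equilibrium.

339

Each firm earns π_i = (278 - 0.5Q)q_i - 52q_i.
Setting ∂π_i/∂q_i = 0 with rivals' quantities fixed: 226 - q_i - (1/2)·Σ_{j≠i} q_j = 0.
With identical firms every q_j equals q_i, so Σ_{j≠i} q_j = 2q_i and 226 = 2q_i, giving q_i = 113.
Total output Q = 113 + 113 + 113 = 339.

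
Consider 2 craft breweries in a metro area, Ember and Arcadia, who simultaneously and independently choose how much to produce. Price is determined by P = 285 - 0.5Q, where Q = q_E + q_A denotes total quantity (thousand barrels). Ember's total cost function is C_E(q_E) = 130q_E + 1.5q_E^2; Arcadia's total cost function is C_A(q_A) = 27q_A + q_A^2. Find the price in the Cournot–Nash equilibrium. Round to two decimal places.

230.09

Ember's profit: π_E = (285 - 0.5Q)q_E - (130q_E + (3/2)q_E²). Setting ∂π_E/∂q_E = 0: 155 - 4q_E - (1/2)(q_A) = 0.
Arcadia's first-order condition: 258 - 3q_A - (1/2)(q_E) = 0.
Best responses: q_E = (155 - (1/2)q_A)/4, q_A = (258 - (1/2)q_E)/3.
Solving the pair: q_E = 1344/47, q_A = 81.2340.
Total output Q = 109.8298, so price P = 285 - (1/2)·109.8298 = 230.0851.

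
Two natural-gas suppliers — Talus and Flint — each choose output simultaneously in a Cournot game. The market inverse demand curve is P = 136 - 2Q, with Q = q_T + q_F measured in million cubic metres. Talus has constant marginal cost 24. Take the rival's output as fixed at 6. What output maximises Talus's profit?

With the rival's output fixed at 6, Talus's profit is π_T = (136 - 2·6 - 2q_T)q_T - (24q_T) = (124 - 2q_T)q_T - (24q_T).
∂π_T/∂q_T = 100 - 4q_T = 0, so q_T = 25.

25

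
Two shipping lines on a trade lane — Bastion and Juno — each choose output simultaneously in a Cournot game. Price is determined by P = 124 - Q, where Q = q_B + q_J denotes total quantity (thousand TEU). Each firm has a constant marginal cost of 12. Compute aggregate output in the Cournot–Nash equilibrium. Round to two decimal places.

74.67

Each firm earns π_i = (124 - Q)q_i - 12q_i.
First-order condition (treating rivals' output as given): 112 - 2q_i - q_j = 0.
By symmetry each firm produces the same amount; substituting q_j = q_i yields q_i = 112/3.
Total output Q = 112/3 + 112/3 = 224/3.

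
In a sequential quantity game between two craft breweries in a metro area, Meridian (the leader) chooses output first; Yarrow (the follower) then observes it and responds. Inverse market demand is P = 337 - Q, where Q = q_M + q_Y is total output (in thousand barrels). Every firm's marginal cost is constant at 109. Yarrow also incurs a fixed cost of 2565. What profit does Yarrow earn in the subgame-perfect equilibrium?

Solve by backward induction. Given q_M, the follower Yarrow maximises π_Y = (337 - q_M - q_Y)q_Y - 109q_Y.
∂π_Y/∂q_Y = 228 - q_M - 2q_Y = 0 gives the reaction function q_Y = (228 - q_M)/2.
The leader anticipates this reaction. Substituting into P = 337 - Q gives P = 223 - (1/2)q_M, so π_M = (223 - (1/2)q_M)q_M - 109q_M.
The leader's first-order condition 114 - q_M = 0 yields q_M = 114.
Then q_Y = (228 - 114)/2 = 57.
Price P = 337 - 171 = 166.
Yarrow's profit: (166 - 109)·57 - 2565 = 684.

684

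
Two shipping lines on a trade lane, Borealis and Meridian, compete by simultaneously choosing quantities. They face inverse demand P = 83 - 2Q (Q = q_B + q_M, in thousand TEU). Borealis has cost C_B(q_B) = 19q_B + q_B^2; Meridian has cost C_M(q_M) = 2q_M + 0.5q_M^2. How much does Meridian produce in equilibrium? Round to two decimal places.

Borealis's profit: π_B = (83 - 2Q)q_B - (19q_B + q_B²). Setting ∂π_B/∂q_B = 0: 64 - 6q_B - 2(q_M) = 0.
Meridian's first-order condition: 81 - 5q_M - 2(q_B) = 0.
So q_B = (64 - 2q_M)/6 and q_M = (81 - 2q_B)/5.
Substituting one into the other gives q_B = 79/13 and q_M = 179/13.

13.77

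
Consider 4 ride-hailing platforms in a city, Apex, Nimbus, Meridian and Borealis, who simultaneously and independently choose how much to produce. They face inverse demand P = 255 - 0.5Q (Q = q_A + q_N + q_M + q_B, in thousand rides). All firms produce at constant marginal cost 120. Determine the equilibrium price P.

Each firm earns π_i = (255 - 0.5Q)q_i - 120q_i.
First-order condition (treating rivals' output as given): 135 - q_i - (1/2)·Σ_{j≠i} q_j = 0.
With identical firms every q_j equals q_i, so Σ_{j≠i} q_j = 3q_i and 135 = (5/2)q_i, giving q_i = 54.
Total output Q = 216, so price P = 255 - (1/2)·216 = 147.

147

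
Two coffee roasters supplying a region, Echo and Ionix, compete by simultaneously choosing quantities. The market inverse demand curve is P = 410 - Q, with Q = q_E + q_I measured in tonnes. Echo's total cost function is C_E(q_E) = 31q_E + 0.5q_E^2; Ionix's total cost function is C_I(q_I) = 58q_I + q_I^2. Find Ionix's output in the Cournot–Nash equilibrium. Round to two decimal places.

Echo's profit: π_E = (410 - Q)q_E - (31q_E + (1/2)q_E²). Setting ∂π_E/∂q_E = 0: 379 - 3q_E - (q_I) = 0.
Ionix's profit: π_I = (410 - Q)q_I - (58q_I + q_I²). Setting ∂π_I/∂q_I = 0: 352 - 4q_I - (q_E) = 0.
Best responses: q_E = (379 - q_I)/3, q_I = (352 - q_E)/4.
Substituting one into the other gives q_E = 1164/11 and q_I = 677/11.

61.55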